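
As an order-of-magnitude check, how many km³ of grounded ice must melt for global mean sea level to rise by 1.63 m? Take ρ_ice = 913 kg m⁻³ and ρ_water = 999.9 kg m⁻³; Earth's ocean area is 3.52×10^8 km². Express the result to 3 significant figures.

Required water volume = Δh × A = 1.63 m × 3.52×10^14 m² = 5.738×10^14 m³ = 5.738×10^5 km³.
Ice volume = water volume × ρ_w/ρ_ice = 5.738×10^5 × 999.9/913 = 6.28×10^5 km³.

≈ 6.28×10^5 km³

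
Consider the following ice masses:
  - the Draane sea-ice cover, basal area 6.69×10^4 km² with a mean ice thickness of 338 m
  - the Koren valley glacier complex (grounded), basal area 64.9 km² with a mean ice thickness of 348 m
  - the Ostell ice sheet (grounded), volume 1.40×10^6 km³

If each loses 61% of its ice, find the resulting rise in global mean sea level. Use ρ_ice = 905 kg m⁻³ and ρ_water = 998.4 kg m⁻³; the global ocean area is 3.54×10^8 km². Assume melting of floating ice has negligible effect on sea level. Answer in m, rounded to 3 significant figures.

≈ 2.19 m

The Draane sea-ice cover is floating and already displaces its own weight of water, so its melt adds essentially nothing to sea level.
Koren: ice volume = 64.9 km² × 348 m = 22.59 km³; 0.61 × 22.59 × (905/998.4) = 12.49 km³ of water.
Ostell: 0.61 × 1.40×10^6 km³ × (905/998.4) = 7.741×10^5 km³ of water.
Total added water ≈ 7.741×10^14 m³ over 3.54×10^14 m² → Δh = 2.19 m.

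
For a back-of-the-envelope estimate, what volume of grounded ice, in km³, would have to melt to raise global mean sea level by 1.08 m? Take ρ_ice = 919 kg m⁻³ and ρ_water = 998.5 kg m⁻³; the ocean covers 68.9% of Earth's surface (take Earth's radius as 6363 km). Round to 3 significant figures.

≈ 4.11×10^5 km³

Required water volume = Δh × A = 1.08 m × 3.51×10^14 m² = 3.786×10^14 m³ = 3.786×10^5 km³.
Ice volume = water volume × ρ_w/ρ_ice = 3.786×10^5 × 998.5/919 = 4.11×10^5 km³.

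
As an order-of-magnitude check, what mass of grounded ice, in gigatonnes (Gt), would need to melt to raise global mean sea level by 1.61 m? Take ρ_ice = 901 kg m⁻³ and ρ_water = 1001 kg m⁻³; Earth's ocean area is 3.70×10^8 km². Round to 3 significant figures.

≈ 5.96×10^5 Gt

Required water volume = Δh × A = 1.61 m × 3.70×10^14 m² = 5.957×10^14 m³.
ρ_w = 1001 kg m⁻³, so the mass of water = 5.957×10^14 m³ × 1001 kg m⁻³ = 5.963×10^17 kg = 5.96×10^5 Gt (and the same mass of ice, by conservation).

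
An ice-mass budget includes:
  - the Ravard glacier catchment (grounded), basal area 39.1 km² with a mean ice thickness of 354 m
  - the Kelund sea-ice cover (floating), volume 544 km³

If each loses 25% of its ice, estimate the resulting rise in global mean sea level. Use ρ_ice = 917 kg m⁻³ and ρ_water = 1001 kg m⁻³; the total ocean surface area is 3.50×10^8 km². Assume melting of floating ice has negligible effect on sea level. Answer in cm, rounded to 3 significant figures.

Ravard: ice volume = 39.1 km² × 354 m = 13.84 km³; 0.25 × 13.84 × (917/1001) = 3.170 km³ of water.
The Kelund sea-ice cover is floating and already displaces its own weight of water, so its melt adds essentially nothing to sea level.
Total added water ≈ 3.170×10^9 m³ over 3.50×10^14 m² → Δh = 9.06×10^-6 m = 9.06×10^-4 cm.

≈ 9.06×10^-4 cm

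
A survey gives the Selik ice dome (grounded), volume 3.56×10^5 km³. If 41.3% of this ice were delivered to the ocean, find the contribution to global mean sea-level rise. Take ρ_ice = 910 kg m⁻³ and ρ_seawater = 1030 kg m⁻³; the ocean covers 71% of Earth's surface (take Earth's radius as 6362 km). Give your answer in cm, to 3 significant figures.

≈ 36.0 cm

Selik: 0.413 × 3.56×10^5 km³ × (910/1030) = 1.299×10^5 km³ of water.
Spread over 3.61×10^14 m² of ocean, Δh = 1.299×10^14 / 3.61×10^14 = 0.360 m = 36.0 cm.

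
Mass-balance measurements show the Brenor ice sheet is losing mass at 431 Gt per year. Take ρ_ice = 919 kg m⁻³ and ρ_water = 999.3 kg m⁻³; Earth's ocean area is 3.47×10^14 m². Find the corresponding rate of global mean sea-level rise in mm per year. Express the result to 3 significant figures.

≈ 1.24 mm/yr

ρ_w = 999.3 kg m⁻³. Annual water volume added = 431 Gt / ρ_w = 4.310×10^14 kg / 999.3 kg m⁻³ = 4.313×10^11 m³.
Δh per year = 4.313×10^11 / 3.47×10^14 = 1.24×10^-3 m = 1.24 mm.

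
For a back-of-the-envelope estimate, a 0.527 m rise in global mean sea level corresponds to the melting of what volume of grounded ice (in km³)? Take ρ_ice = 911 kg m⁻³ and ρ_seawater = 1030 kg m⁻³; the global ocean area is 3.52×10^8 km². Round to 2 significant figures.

Required water volume = Δh × A = 0.527 m × 3.52×10^14 m² = 1.855×10^14 m³ = 1.855×10^5 km³.
Ice volume = water volume × ρ_w/ρ_ice = 1.855×10^5 × 1030/911 = 2.1×10^5 km³.

≈ 2.1×10^5 km³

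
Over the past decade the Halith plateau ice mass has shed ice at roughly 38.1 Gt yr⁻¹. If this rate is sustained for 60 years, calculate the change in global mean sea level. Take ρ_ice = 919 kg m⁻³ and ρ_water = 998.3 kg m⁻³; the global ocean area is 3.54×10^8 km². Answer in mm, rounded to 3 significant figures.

≈ 6.47 mm

Total mass lost = 38.1 Gt/yr × 60 yr = 2286 Gt = 2.286×10^15 kg.
ρ_w = 998.3 kg m⁻³, so water volume = 2.286×10^15 / 998.3 = 2.290×10^12 m³.
Δh = 2.290×10^12 / 3.54×10^14 = 6.47×10^-3 m = 6.47 mm.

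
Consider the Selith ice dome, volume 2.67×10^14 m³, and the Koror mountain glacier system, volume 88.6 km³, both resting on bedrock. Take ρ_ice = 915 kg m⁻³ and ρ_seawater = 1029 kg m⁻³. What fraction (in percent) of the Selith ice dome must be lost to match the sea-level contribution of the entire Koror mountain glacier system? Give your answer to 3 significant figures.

Equal sea-level rise means equal mass of meltwater, i.e. equal mass of ice lost.
Ice mass of Koror: 8.107×10^13 kg; ice mass of Selith: 2.443×10^17 kg.
Fraction required = 8.107×10^13 / 2.443×10^17 = 3.32×10^-4 → 0.0332 %.

≈ 0.0332 %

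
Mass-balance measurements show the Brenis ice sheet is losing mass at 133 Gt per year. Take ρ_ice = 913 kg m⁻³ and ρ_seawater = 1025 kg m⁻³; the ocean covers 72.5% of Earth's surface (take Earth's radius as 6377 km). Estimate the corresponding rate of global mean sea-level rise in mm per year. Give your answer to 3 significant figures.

≈ 0.350 mm/yr

ρ_w = 1025 kg m⁻³. Annual water volume added = 133 Gt / ρ_w = 1.330×10^14 kg / 1025 kg m⁻³ = 1.298×10^11 m³.
Δh per year = 1.298×10^11 / 3.70×10^14 = 3.50×10^-4 m = 0.350 mm.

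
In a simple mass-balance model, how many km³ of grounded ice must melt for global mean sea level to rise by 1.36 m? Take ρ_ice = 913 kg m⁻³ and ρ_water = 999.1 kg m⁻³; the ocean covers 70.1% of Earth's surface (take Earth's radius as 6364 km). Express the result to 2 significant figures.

≈ 5.3×10^5 km³

Required water volume = Δh × A = 1.36 m × 3.57×10^14 m² = 4.852×10^14 m³ = 4.852×10^5 km³.
Ice volume = water volume × ρ_w/ρ_ice = 4.852×10^5 × 999.1/913 = 5.3×10^5 km³.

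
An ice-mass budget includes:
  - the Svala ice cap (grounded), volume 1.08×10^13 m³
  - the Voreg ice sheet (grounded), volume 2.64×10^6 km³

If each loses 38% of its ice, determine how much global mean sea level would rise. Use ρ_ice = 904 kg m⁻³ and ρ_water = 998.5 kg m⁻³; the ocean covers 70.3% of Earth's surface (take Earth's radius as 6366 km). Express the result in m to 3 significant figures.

≈ 2.55 m

Svala: 0.38 × 1.08×10^13 m³ × (904/998.5) = 3.716×10^12 m³ of water.
Voreg: 0.38 × 2.64×10^6 km³ × (904/998.5) = 9.083×10^5 km³ of water.
Total added water ≈ 9.120×10^14 m³ over 3.58×10^14 m² → Δh = 2.55 m.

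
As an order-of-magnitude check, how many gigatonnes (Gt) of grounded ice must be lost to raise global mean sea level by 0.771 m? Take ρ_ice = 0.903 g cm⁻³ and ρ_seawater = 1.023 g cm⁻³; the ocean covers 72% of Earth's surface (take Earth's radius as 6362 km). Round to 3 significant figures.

Required water volume = Δh × A = 0.771 m × 3.66×10^14 m² = 2.823×10^14 m³.
ρ_w = 1.023 g cm⁻³ = 1023 kg m⁻³, so the mass of water = 2.823×10^14 m³ × 1023 kg m⁻³ = 2.888×10^17 kg = 2.89×10^5 Gt (and the same mass of ice, by conservation).

≈ 2.89×10^5 Gt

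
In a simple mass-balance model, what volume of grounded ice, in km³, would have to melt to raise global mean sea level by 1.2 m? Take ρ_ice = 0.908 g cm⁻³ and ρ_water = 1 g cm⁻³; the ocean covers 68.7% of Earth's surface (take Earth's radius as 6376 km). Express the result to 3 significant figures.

Required water volume = Δh × A = 1.2 m × 3.51×10^14 m² = 4.212×10^14 m³ = 4.212×10^5 km³.
Ice volume = water volume × ρ_w/ρ_ice = 4.212×10^5 × 1000/908 = 4.64×10^5 km³.

≈ 4.64×10^5 km³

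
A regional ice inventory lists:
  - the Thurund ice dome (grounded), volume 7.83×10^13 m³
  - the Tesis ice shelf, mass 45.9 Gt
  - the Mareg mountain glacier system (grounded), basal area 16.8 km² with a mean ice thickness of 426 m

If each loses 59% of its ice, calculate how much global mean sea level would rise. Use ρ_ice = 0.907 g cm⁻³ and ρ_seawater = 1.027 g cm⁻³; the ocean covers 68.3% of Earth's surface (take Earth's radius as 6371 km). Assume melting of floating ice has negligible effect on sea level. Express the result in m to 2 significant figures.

≈ 0.12 m

Thurund: 0.59 × 7.83×10^13 m³ × (907/1027) = 4.080×10^13 m³ of water.
The Tesis ice shelf is floating and already displaces its own weight of water, so its melt adds essentially nothing to sea level.
Mareg: ice volume = 16.8 km² × 426 m = 7.157 km³; 0.59 × 7.157 × (907/1027) = 3.729 km³ of water.
Total added water ≈ 4.080×10^13 m³ over 3.48×10^14 m² → Δh = 0.117 m.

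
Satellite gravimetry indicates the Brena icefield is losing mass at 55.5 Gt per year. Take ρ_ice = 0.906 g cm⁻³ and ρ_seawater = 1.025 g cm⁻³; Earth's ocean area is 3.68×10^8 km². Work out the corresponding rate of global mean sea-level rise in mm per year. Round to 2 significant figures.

ρ_w = 1.025 g cm⁻³ = 1025 kg m⁻³. Annual water volume added = 55.5 Gt / ρ_w = 5.550×10^13 kg / 1025 kg m⁻³ = 5.415×10^10 m³.
Δh per year = 5.415×10^10 / 3.68×10^14 = 1.47×10^-4 m = 0.15 mm.

≈ 0.15 mm/yr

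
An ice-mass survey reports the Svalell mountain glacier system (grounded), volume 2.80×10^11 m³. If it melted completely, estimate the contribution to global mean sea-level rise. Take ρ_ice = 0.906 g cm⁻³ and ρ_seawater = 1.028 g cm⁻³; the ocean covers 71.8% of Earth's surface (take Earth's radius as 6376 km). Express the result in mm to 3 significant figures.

≈ 0.673 mm

Svalell: 2.80×10^11 m³ × (906/1028) = 2.468×10^11 m³ of water.
Spread over 3.67×10^14 m² of ocean, Δh = 2.468×10^11 / 3.67×10^14 = 6.73×10^-4 m = 0.673 mm.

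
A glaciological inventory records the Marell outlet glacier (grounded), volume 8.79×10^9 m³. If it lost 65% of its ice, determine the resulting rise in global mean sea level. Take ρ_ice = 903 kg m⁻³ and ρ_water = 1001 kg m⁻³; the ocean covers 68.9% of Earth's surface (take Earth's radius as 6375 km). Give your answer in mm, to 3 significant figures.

Marell: 0.65 × 8.79×10^9 m³ × (903/1001) = 5.154×10^9 m³ of water.
Spread over 3.52×10^14 m² of ocean, Δh = 5.154×10^9 / 3.52×10^14 = 1.46×10^-5 m = 0.0146 mm.

≈ 0.0146 mm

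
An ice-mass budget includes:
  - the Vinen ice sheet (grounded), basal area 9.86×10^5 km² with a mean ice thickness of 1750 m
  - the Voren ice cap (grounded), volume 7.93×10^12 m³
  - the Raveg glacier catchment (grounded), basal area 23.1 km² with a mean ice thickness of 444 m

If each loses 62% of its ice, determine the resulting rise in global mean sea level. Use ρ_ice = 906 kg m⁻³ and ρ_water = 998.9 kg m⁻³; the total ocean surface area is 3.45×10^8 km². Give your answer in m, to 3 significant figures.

Vinen: ice volume = 9.86×10^5 km² × 1750 m = 1.726×10^6 km³; 0.62 × 1.726×10^6 × (906/998.9) = 9.703×10^5 km³ of water.
Voren: 0.62 × 7.93×10^12 m³ × (906/998.9) = 4.459×10^12 m³ of water.
Raveg: ice volume = 23.1 km² × 444 m = 10.26 km³; 0.62 × 10.26 × (906/998.9) = 5.768 km³ of water.
Total added water ≈ 9.748×10^14 m³ over 3.45×10^14 m² → Δh = 2.83 m.

≈ 2.83 m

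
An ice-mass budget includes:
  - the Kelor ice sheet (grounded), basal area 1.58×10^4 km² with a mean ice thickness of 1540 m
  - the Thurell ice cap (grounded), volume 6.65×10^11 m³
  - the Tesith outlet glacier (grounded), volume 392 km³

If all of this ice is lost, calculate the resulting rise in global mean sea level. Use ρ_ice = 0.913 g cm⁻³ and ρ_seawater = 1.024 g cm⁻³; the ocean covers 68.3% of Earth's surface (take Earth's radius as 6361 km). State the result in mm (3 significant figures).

≈ 65.2 mm

Kelor: ice volume = 1.58×10^4 km² × 1540 m = 2.433×10^4 km³; 2.433×10^4 × (913/1024) = 2.169×10^4 km³ of water.
Thurell: 6.65×10^11 m³ × (913/1024) = 5.929×10^11 m³ of water.
Tesith: 392 km³ × (913/1024) = 349.5 km³ of water.
Total added water ≈ 2.264×10^13 m³ over 3.47×10^14 m² → Δh = 0.0652 m = 65.2 mm.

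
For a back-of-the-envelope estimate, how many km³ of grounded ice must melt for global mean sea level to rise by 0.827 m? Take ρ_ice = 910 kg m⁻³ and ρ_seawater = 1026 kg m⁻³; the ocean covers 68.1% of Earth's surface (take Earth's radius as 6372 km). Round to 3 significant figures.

Required water volume = Δh × A = 0.827 m × 3.47×10^14 m² = 2.874×10^14 m³ = 2.874×10^5 km³.
Ice volume = water volume × ρ_w/ρ_ice = 2.874×10^5 × 1026/910 = 3.24×10^5 km³.

≈ 3.24×10^5 km³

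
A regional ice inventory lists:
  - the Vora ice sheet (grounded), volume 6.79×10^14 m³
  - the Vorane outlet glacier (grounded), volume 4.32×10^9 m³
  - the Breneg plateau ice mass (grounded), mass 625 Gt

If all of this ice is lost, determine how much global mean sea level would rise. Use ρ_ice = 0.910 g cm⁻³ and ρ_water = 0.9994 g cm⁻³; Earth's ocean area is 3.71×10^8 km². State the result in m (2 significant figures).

Vora: 6.79×10^14 m³ × (910/999.4) = 6.183×10^14 m³ of water.
Vorane: 4.32×10^9 m³ × (910/999.4) = 3.934×10^9 m³ of water.
Breneg: 625 Gt = 6.250×10^14 kg; dividing by ρ_w = 0.9994 g cm⁻³ = 999.4 kg m⁻³ gives 6.254×10^11 m³ of water.
Total added water ≈ 6.189×10^14 m³ over 3.71×10^14 m² → Δh = 1.67 m.

≈ 1.7 m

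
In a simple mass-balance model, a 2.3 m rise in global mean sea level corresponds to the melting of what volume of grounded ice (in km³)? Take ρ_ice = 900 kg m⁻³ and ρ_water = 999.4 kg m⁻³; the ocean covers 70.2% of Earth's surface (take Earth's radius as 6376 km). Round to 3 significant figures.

Required water volume = Δh × A = 2.3 m × 3.59×10^14 m² = 8.248×10^14 m³ = 8.248×10^5 km³.
Ice volume = water volume × ρ_w/ρ_ice = 8.248×10^5 × 999.4/900 = 9.16×10^5 km³.

≈ 9.16×10^5 km³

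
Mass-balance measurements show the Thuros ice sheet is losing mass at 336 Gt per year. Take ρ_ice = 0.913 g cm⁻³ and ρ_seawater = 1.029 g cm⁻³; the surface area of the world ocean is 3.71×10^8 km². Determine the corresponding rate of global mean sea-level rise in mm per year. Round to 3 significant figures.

ρ_w = 1.029 g cm⁻³ = 1029 kg m⁻³. Annual water volume added = 336 Gt / ρ_w = 3.360×10^14 kg / 1029 kg m⁻³ = 3.265×10^11 m³.
Δh per year = 3.265×10^11 / 3.71×10^14 = 8.80×10^-4 m = 0.880 mm.

≈ 0.880 mm/yr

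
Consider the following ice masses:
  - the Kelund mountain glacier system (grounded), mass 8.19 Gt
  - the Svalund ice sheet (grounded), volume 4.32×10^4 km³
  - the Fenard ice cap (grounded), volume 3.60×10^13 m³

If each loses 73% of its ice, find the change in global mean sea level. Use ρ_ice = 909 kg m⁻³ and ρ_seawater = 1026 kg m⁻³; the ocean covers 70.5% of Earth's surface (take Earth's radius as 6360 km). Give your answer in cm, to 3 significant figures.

≈ 14.3 cm

Kelund: 0.73 × 8.19 Gt = 5.979×10^12 kg; dividing by ρ_w = 1026 kg m⁻³ gives 5.827×10^9 m³ of water.
Svalund: 0.73 × 4.32×10^4 km³ × (909/1026) = 2.794×10^4 km³ of water.
Fenard: 0.73 × 3.60×10^13 m³ × (909/1026) = 2.328×10^13 m³ of water.
Total added water ≈ 5.123×10^13 m³ over 3.58×10^14 m² → Δh = 0.143 m = 14.3 cm.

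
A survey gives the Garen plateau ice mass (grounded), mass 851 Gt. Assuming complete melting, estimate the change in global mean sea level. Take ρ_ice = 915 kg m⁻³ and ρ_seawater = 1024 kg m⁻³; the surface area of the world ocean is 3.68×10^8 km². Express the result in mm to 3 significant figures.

≈ 2.26 mm

Garen: 851 Gt = 8.510×10^14 kg; dividing by ρ_w = 1024 kg m⁻³ gives 8.311×10^11 m³ of water.
Spread over 3.68×10^14 m² of ocean, Δh = 8.311×10^11 / 3.68×10^14 = 2.26×10^-3 m = 2.26 mm.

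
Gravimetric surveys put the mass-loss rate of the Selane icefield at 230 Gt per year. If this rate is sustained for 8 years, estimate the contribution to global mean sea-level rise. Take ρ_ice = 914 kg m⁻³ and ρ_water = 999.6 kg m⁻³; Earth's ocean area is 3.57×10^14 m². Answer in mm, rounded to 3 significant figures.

Total mass lost = 230 Gt/yr × 8 yr = 1840 Gt = 1.840×10^15 kg.
ρ_w = 999.6 kg m⁻³, so water volume = 1.840×10^15 / 999.6 = 1.841×10^12 m³.
Δh = 1.841×10^12 / 3.57×10^14 = 5.16×10^-3 m = 5.16 mm.

≈ 5.16 mm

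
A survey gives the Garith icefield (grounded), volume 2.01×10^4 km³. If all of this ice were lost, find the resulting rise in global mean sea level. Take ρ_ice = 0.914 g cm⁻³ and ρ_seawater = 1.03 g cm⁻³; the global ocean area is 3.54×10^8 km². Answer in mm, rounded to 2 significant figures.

≈ 50 mm

Garith: 2.01×10^4 km³ × (914/1030) = 1.784×10^4 km³ of water.
Spread over 3.54×10^14 m² of ocean, Δh = 1.784×10^13 / 3.54×10^14 = 0.0504 m = 50 mm.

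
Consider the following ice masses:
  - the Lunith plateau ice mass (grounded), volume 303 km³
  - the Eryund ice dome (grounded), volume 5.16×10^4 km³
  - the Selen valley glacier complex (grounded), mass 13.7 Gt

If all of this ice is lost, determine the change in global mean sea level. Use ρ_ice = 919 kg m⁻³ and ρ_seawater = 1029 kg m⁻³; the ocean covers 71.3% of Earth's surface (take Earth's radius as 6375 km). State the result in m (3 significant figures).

≈ 0.127 m

Lunith: 303 km³ × (919/1029) = 270.6 km³ of water.
Eryund: 5.16×10^4 km³ × (919/1029) = 4.608×10^4 km³ of water.
Selen: 13.7 Gt = 1.370×10^13 kg; dividing by ρ_w = 1029 kg m⁻³ gives 1.331×10^10 m³ of water.
Total added water ≈ 4.637×10^13 m³ over 3.64×10^14 m² → Δh = 0.127 m.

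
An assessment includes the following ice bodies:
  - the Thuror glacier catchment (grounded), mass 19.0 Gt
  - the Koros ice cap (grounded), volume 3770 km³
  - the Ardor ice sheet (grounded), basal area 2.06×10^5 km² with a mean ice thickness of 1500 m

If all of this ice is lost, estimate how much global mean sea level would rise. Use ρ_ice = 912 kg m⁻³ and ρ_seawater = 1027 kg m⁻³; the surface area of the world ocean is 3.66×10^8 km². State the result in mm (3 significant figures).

Thuror: 19.0 Gt = 1.900×10^13 kg; dividing by ρ_w = 1027 kg m⁻³ gives 1.850×10^10 m³ of water.
Koros: 3770 km³ × (912/1027) = 3348 km³ of water.
Ardor: ice volume = 2.06×10^5 km² × 1500 m = 3.090×10^5 km³; 3.090×10^5 × (912/1027) = 2.744×10^5 km³ of water.
Total added water ≈ 2.778×10^14 m³ over 3.66×10^14 m² → Δh = 0.759 m = 759 mm.

≈ 759 mm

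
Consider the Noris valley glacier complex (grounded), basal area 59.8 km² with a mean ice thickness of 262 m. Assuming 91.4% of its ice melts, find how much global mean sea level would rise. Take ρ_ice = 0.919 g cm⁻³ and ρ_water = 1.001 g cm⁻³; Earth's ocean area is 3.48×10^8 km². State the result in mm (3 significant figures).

Noris: ice volume = 59.8 km² × 262 m = 15.67 km³; 0.914 × 15.67 × (919/1001) = 13.15 km³ of water.
Spread over 3.48×10^14 m² of ocean, Δh = 1.315×10^10 / 3.48×10^14 = 3.78×10^-5 m = 0.0378 mm.

≈ 0.0378 mm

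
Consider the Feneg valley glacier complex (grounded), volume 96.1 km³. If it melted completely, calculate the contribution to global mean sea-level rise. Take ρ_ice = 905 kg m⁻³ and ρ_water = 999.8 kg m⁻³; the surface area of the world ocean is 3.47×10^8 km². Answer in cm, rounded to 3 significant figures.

≈ 0.0251 cm

Feneg: 96.1 km³ × (905/999.8) = 86.99 km³ of water.
Spread over 3.47×10^14 m² of ocean, Δh = 8.699×10^10 / 3.47×10^14 = 2.51×10^-4 m = 0.0251 cm.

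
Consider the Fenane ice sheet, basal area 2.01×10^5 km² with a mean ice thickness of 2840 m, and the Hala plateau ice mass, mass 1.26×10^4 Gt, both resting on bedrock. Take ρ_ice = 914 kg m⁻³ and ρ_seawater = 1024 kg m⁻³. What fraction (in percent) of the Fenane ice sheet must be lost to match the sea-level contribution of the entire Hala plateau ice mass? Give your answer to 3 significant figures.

Equal sea-level rise means equal mass of meltwater, i.e. equal mass of ice lost.
Ice mass of Hala: 1.260×10^16 kg; ice mass of Fenane: 5.217×10^17 kg.
Fraction required = 1.260×10^16 / 5.217×10^17 = 0.0241 → 2.41 %.

≈ 2.41 %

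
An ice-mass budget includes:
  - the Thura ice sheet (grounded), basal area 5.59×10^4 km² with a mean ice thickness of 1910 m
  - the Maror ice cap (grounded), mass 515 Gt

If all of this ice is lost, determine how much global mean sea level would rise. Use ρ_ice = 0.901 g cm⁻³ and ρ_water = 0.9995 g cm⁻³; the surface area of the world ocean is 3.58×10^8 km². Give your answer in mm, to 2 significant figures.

Thura: ice volume = 5.59×10^4 km² × 1910 m = 1.068×10^5 km³; 1.068×10^5 × (901/999.5) = 9.625×10^4 km³ of water.
Maror: 515 Gt = 5.150×10^14 kg; dividing by ρ_w = 0.9995 g cm⁻³ = 999.5 kg m⁻³ gives 5.153×10^11 m³ of water.
Total added water ≈ 9.676×10^13 m³ over 3.58×10^14 m² → Δh = 0.270 m = 270 mm.

≈ 270 mm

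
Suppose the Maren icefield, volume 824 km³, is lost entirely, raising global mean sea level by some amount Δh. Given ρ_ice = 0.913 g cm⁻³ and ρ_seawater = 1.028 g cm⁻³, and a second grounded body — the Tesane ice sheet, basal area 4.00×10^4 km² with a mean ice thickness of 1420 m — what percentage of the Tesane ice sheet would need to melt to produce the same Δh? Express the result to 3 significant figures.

Equal sea-level rise means equal mass of meltwater, i.e. equal mass of ice lost.
Ice mass of Maren: 7.523×10^14 kg; ice mass of Tesane: 5.186×10^16 kg.
Fraction required = 7.523×10^14 / 5.186×10^16 = 0.0145 → 1.45 %.

≈ 1.45 %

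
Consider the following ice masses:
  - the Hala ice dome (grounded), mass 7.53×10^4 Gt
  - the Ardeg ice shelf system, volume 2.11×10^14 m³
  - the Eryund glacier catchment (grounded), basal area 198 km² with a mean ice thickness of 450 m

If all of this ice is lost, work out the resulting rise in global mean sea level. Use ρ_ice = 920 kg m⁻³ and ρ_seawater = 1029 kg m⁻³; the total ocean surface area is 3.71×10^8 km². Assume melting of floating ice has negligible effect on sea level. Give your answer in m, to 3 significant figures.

≈ 0.197 m

Hala: 7.53×10^4 Gt = 7.530×10^16 kg; dividing by ρ_w = 1029 kg m⁻³ gives 7.318×10^13 m³ of water.
The Ardeg ice shelf system is floating and already displaces its own weight of water, so its melt adds essentially nothing to sea level.
Eryund: ice volume = 198 km² × 450 m = 89.10 km³; 89.10 × (920/1029) = 79.66 km³ of water.
Total added water ≈ 7.326×10^13 m³ over 3.71×10^14 m² → Δh = 0.197 m.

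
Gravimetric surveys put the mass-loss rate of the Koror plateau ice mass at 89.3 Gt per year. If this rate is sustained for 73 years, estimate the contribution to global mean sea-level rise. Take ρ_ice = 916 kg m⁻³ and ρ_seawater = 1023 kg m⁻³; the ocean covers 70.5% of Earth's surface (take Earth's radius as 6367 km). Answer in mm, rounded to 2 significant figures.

≈ 18 mm

Total mass lost = 89.3 Gt/yr × 73 yr = 6519 Gt = 6.519×10^15 kg.
ρ_w = 1023 kg m⁻³, so water volume = 6.519×10^15 / 1023 = 6.372×10^12 m³.
Δh = 6.372×10^12 / 3.59×10^14 = 0.0177 m = 18 mm.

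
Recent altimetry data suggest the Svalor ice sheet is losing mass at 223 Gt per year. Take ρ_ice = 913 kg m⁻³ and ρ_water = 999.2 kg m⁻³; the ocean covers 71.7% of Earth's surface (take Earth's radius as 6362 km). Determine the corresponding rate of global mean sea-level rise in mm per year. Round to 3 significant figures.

≈ 0.612 mm/yr

ρ_w = 999.2 kg m⁻³. Annual water volume added = 223 Gt / ρ_w = 2.230×10^14 kg / 999.2 kg m⁻³ = 2.232×10^11 m³.
Δh per year = 2.232×10^11 / 3.65×10^14 = 6.12×10^-4 m = 0.612 mm.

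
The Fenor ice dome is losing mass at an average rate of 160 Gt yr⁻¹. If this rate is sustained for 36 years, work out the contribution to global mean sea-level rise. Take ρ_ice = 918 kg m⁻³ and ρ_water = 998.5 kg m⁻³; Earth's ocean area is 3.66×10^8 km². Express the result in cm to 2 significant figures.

Total mass lost = 160 Gt/yr × 36 yr = 5760 Gt = 5.760×10^15 kg.
ρ_w = 998.5 kg m⁻³, so water volume = 5.760×10^15 / 998.5 = 5.769×10^12 m³.
Δh = 5.769×10^12 / 3.66×10^14 = 0.0158 m = 1.6 cm.

≈ 1.6 cm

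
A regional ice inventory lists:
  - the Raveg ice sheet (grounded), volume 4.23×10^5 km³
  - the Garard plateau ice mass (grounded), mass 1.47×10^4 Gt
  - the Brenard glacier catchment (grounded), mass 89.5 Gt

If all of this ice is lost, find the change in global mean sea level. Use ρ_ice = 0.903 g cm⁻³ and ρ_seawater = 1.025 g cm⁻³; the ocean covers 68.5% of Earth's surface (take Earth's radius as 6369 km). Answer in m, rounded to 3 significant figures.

Raveg: 4.23×10^5 km³ × (903/1025) = 3.727×10^5 km³ of water.
Garard: 1.47×10^4 Gt = 1.470×10^16 kg; dividing by ρ_w = 1.025 g cm⁻³ = 1025 kg m⁻³ gives 1.434×10^13 m³ of water.
Brenard: 89.5 Gt = 8.950×10^13 kg; dividing by ρ_w = 1025 kg m⁻³ gives 8.732×10^10 m³ of water.
Total added water ≈ 3.871×10^14 m³ over 3.49×10^14 m² → Δh = 1.11 m.

≈ 1.11 m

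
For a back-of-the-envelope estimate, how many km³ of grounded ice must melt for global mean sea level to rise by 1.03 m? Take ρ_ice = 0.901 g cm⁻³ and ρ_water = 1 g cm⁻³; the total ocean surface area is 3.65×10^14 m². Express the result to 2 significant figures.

Required water volume = Δh × A = 1.03 m × 3.65×10^14 m² = 3.760×10^14 m³ = 3.760×10^5 km³.
Ice volume = water volume × ρ_w/ρ_ice = 3.760×10^5 × 1000/901 = 4.2×10^5 km³.

≈ 4.2×10^5 km³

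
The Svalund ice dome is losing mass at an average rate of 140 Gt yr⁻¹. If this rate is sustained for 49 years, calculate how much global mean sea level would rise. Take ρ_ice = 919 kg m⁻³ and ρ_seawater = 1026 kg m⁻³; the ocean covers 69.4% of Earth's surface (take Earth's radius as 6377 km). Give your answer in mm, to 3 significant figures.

Total mass lost = 140 Gt/yr × 49 yr = 6860 Gt = 6.860×10^15 kg.
ρ_w = 1026 kg m⁻³, so water volume = 6.860×10^15 / 1026 = 6.686×10^12 m³.
Δh = 6.686×10^12 / 3.55×10^14 = 0.0189 m = 18.9 mm.

≈ 18.9 mm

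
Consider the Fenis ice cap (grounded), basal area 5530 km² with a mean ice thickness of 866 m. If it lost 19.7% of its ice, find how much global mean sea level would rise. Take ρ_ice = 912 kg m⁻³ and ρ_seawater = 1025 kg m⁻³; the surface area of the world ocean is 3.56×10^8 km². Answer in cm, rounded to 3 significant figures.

≈ 0.236 cm

Fenis: ice volume = 5530 km² × 866 m = 4789 km³; 0.197 × 4789 × (912/1025) = 839.4 km³ of water.
Spread over 3.56×10^14 m² of ocean, Δh = 8.394×10^11 / 3.56×10^14 = 2.36×10^-3 m = 0.236 cm.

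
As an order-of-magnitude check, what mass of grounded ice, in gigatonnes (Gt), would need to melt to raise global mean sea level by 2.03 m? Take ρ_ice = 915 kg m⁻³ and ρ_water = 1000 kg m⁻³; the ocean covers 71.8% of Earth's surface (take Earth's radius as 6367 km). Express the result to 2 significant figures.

Required water volume = Δh × A = 2.03 m × 3.66×10^14 m² = 7.425×10^14 m³.
ρ_w = 1000 kg m⁻³, so the mass of water = 7.425×10^14 m³ × 1000 kg m⁻³ = 7.425×10^17 kg = 7.4×10^5 Gt (and the same mass of ice, by conservation).

≈ 7.4×10^5 Gt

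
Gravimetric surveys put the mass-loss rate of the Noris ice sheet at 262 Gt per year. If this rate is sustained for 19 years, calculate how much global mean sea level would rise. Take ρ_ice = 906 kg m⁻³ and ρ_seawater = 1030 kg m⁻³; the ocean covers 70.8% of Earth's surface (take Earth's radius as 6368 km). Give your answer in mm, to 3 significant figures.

≈ 13.4 mm

Total mass lost = 262 Gt/yr × 19 yr = 4978 Gt = 4.978×10^15 kg.
ρ_w = 1030 kg m⁻³, so water volume = 4.978×10^15 / 1030 = 4.833×10^12 m³.
Δh = 4.833×10^12 / 3.61×10^14 = 0.0134 m = 13.4 mm.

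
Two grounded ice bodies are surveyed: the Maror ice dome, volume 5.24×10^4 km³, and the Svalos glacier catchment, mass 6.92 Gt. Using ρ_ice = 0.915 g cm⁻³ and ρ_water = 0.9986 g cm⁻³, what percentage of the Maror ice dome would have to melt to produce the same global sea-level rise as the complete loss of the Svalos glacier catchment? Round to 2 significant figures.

Equal sea-level rise means equal mass of meltwater, i.e. equal mass of ice lost.
Ice mass of Svalos: 6.920×10^12 kg; ice mass of Maror: 4.795×10^16 kg.
Fraction required = 6.920×10^12 / 4.795×10^16 = 1.44×10^-4 → 0.014 %.

≈ 0.014 %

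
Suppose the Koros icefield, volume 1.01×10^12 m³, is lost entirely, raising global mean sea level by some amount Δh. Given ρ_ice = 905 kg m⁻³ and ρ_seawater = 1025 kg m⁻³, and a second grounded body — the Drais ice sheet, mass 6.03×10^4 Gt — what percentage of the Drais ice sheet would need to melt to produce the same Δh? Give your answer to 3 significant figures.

≈ 1.52 %

Equal sea-level rise means equal mass of meltwater, i.e. equal mass of ice lost.
Ice mass of Koros: 9.140×10^14 kg; ice mass of Drais: 6.030×10^16 kg.
Fraction required = 9.140×10^14 / 6.030×10^16 = 0.0152 → 1.52 %.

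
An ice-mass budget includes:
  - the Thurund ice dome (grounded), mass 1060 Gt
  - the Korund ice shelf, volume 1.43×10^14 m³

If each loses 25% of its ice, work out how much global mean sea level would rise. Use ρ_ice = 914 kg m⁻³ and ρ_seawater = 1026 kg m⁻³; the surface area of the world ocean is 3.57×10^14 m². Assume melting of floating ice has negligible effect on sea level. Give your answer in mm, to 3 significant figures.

Thurund: 0.25 × 1060 Gt = 2.650×10^14 kg; dividing by ρ_w = 1026 kg m⁻³ gives 2.583×10^11 m³ of water.
The Korund ice shelf is floating and already displaces its own weight of water, so its melt adds essentially nothing to sea level.
Total added water ≈ 2.583×10^11 m³ over 3.57×10^14 m² → Δh = 7.23×10^-4 m = 0.723 mm.

≈ 0.723 mm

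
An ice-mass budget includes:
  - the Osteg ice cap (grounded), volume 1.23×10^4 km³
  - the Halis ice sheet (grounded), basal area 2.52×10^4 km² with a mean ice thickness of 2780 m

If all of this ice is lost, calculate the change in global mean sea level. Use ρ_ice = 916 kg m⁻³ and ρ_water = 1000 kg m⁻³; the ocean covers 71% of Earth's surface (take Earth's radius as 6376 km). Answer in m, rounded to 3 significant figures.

Osteg: 1.23×10^4 km³ × (916/1000) = 1.127×10^4 km³ of water.
Halis: ice volume = 2.52×10^4 km² × 2780 m = 7.006×10^4 km³; 7.006×10^4 × (916/1000) = 6.417×10^4 km³ of water.
Total added water ≈ 7.544×10^13 m³ over 3.63×10^14 m² → Δh = 0.208 m.

≈ 0.208 m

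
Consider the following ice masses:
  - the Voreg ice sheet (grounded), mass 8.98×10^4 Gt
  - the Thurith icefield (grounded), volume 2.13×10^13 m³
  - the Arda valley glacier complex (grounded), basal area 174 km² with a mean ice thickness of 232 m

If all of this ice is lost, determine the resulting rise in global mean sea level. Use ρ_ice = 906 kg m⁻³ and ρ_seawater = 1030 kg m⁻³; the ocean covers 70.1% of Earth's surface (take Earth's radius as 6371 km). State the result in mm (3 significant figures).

≈ 296 mm

Voreg: 8.98×10^4 Gt = 8.980×10^16 kg; dividing by ρ_w = 1030 kg m⁻³ gives 8.718×10^13 m³ of water.
Thurith: 2.13×10^13 m³ × (906/1030) = 1.874×10^13 m³ of water.
Arda: ice volume = 174 km² × 232 m = 40.37 km³; 40.37 × (906/1030) = 35.51 km³ of water.
Total added water ≈ 1.060×10^14 m³ over 3.58×10^14 m² → Δh = 0.296 m = 296 mm.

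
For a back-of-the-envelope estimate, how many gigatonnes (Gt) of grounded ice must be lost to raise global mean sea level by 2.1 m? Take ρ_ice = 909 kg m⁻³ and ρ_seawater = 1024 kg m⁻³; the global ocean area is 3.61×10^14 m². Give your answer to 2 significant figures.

≈ 7.8×10^5 Gt

Required water volume = Δh × A = 2.1 m × 3.61×10^14 m² = 7.581×10^14 m³.
ρ_w = 1024 kg m⁻³, so the mass of water = 7.581×10^14 m³ × 1024 kg m⁻³ = 7.763×10^17 kg = 7.8×10^5 Gt (and the same mass of ice, by conservation).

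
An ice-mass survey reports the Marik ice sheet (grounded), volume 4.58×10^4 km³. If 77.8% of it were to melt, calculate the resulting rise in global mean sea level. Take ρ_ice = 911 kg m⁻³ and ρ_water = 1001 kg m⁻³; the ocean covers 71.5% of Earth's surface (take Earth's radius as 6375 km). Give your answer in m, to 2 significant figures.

Marik: 0.778 × 4.58×10^4 km³ × (911/1001) = 3.243×10^4 km³ of water.
Spread over 3.65×10^14 m² of ocean, Δh = 3.243×10^13 / 3.65×10^14 = 0.0888 m.

≈ 0.089 m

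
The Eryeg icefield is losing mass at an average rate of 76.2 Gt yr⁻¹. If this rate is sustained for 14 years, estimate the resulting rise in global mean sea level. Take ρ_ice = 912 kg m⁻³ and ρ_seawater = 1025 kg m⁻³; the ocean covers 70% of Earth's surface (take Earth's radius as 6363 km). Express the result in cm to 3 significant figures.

≈ 0.292 cm

Total mass lost = 76.2 Gt/yr × 14 yr = 1067 Gt = 1.067×10^15 kg.
ρ_w = 1025 kg m⁻³, so water volume = 1.067×10^15 / 1025 = 1.041×10^12 m³.
Δh = 1.041×10^12 / 3.56×10^14 = 2.92×10^-3 m = 0.292 cm.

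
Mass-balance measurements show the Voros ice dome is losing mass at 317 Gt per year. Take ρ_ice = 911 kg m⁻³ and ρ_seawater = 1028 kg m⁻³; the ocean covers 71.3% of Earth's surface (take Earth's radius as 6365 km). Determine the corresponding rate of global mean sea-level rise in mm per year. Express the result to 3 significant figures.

≈ 0.850 mm/yr

ρ_w = 1028 kg m⁻³. Annual water volume added = 317 Gt / ρ_w = 3.170×10^14 kg / 1028 kg m⁻³ = 3.084×10^11 m³.
Δh per year = 3.084×10^11 / 3.63×10^14 = 8.50×10^-4 m = 0.850 mm.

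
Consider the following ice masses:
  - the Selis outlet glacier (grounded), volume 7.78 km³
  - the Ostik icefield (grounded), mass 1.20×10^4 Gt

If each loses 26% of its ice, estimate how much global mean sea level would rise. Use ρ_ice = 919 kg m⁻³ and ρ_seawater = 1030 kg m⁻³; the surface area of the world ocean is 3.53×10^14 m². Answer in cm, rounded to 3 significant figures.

≈ 0.859 cm

Selis: 0.26 × 7.78 km³ × (919/1030) = 1.805 km³ of water.
Ostik: 0.26 × 1.20×10^4 Gt = 3.120×10^15 kg; dividing by ρ_w = 1030 kg m⁻³ gives 3.029×10^12 m³ of water.
Total added water ≈ 3.031×10^12 m³ over 3.53×10^14 m² → Δh = 8.59×10^-3 m = 0.859 cm.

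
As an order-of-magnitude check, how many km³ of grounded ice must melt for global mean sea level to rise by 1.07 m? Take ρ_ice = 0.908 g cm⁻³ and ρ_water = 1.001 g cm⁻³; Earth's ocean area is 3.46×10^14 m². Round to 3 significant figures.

Required water volume = Δh × A = 1.07 m × 3.46×10^14 m² = 3.702×10^14 m³ = 3.702×10^5 km³.
Ice volume = water volume × ρ_w/ρ_ice = 3.702×10^5 × 1001/908 = 4.08×10^5 km³.

≈ 4.08×10^5 km³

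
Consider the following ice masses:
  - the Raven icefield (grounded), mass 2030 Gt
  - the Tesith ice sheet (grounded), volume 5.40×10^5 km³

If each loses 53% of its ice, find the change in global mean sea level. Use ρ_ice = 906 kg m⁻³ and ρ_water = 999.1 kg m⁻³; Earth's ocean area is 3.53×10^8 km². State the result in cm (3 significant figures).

Raven: 0.53 × 2030 Gt = 1.076×10^15 kg; dividing by ρ_w = 999.1 kg m⁻³ gives 1.077×10^12 m³ of water.
Tesith: 0.53 × 5.40×10^5 km³ × (906/999.1) = 2.595×10^5 km³ of water.
Total added water ≈ 2.606×10^14 m³ over 3.53×10^14 m² → Δh = 0.738 m = 73.8 cm.

≈ 73.8 cm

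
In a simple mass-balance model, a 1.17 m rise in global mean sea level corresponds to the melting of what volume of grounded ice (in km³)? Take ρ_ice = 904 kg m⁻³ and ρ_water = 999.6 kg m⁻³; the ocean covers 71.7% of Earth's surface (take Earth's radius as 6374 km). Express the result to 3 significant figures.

Required water volume = Δh × A = 1.17 m × 3.66×10^14 m² = 4.283×10^14 m³ = 4.283×10^5 km³.
Ice volume = water volume × ρ_w/ρ_ice = 4.283×10^5 × 999.6/904 = 4.74×10^5 km³.

≈ 4.74×10^5 km³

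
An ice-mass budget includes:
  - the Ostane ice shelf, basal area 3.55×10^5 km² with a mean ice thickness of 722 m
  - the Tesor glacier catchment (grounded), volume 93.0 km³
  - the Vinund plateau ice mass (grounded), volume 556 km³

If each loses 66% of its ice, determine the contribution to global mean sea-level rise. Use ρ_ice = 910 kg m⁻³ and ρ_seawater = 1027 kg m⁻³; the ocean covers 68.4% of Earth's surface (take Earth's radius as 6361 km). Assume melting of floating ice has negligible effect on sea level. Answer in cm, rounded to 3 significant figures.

The Ostane ice shelf is floating and already displaces its own weight of water, so its melt adds essentially nothing to sea level.
Tesor: 0.66 × 93.0 km³ × (910/1027) = 54.39 km³ of water.
Vinund: 0.66 × 556 km³ × (910/1027) = 325.2 km³ of water.
Total added water ≈ 3.795×10^11 m³ over 3.48×10^14 m² → Δh = 1.09×10^-3 m = 0.109 cm.

≈ 0.109 cm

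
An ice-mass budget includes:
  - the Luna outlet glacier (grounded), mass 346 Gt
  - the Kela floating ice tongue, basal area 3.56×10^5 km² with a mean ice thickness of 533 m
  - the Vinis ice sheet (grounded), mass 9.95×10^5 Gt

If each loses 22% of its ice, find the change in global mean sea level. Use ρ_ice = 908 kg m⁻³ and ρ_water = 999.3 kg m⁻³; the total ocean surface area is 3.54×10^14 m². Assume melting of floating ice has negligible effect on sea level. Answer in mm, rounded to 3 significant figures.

≈ 619 mm

Luna: 0.22 × 346 Gt = 7.612×10^13 kg; dividing by ρ_w = 999.3 kg m⁻³ gives 7.617×10^10 m³ of water.
The Kela floating ice tongue is floating and already displaces its own weight of water, so its melt adds essentially nothing to sea level.
Vinis: 0.22 × 9.95×10^5 Gt = 2.189×10^17 kg; dividing by ρ_w = 999.3 kg m⁻³ gives 2.191×10^14 m³ of water.
Total added water ≈ 2.191×10^14 m³ over 3.54×10^14 m² → Δh = 0.619 m = 619 mm.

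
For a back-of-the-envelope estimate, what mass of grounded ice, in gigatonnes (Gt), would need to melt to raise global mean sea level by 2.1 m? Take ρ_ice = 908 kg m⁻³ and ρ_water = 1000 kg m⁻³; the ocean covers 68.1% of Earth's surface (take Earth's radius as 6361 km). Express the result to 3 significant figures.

Required water volume = Δh × A = 2.1 m × 3.46×10^14 m² = 7.272×10^14 m³.
ρ_w = 1000 kg m⁻³, so the mass of water = 7.272×10^14 m³ × 1000 kg m⁻³ = 7.272×10^17 kg = 7.27×10^5 Gt (and the same mass of ice, by conservation).

≈ 7.27×10^5 Gt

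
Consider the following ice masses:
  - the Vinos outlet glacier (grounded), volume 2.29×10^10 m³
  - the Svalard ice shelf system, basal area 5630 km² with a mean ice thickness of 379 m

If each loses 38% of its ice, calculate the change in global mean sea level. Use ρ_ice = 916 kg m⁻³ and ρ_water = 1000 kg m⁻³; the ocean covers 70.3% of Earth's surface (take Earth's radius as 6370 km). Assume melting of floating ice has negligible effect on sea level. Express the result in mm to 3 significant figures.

Vinos: 0.38 × 2.29×10^10 m³ × (916/1000) = 7.971×10^9 m³ of water.
The Svalard ice shelf system is floating and already displaces its own weight of water, so its melt adds essentially nothing to sea level.
Total added water ≈ 7.971×10^9 m³ over 3.58×10^14 m² → Δh = 2.22×10^-5 m = 0.0222 mm.

≈ 0.0222 mm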